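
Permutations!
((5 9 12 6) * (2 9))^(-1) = ((2 9 12 6 5))^(-1) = (2 5 6 12 9)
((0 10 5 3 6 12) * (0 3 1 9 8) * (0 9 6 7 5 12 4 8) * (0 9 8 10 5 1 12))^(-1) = ((0 5 12 3 7 1 6 4 10))^(-1) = (0 10 4 6 1 7 3 12 5)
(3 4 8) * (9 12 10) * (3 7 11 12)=[0, 1, 2, 4, 8, 5, 6, 11, 7, 3, 9, 12, 10]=(3 4 8 7 11 12 10 9)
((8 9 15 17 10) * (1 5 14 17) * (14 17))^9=((1 5 17 10 8 9 15))^9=(1 17 8 15 5 10 9)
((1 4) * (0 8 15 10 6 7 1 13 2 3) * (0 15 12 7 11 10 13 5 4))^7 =(0 12 1 8 7)(2 13 15 3)(4 5)(6 11 10)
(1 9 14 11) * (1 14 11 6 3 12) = (1 9 11 14 6 3 12) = [0, 9, 2, 12, 4, 5, 3, 7, 8, 11, 10, 14, 1, 13, 6]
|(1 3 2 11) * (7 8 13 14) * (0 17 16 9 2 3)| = 28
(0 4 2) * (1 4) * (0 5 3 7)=(0 1 4 2 5 3 7)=[1, 4, 5, 7, 2, 3, 6, 0]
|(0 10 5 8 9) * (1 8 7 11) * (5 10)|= |(0 5 7 11 1 8 9)|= 7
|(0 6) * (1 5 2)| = 6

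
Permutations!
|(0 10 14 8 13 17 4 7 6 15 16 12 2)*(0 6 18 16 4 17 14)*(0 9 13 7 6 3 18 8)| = |(0 10 9 13 14)(2 3 18 16 12)(4 6 15)(7 8)| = 30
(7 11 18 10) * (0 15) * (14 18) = (0 15)(7 11 14 18 10) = [15, 1, 2, 3, 4, 5, 6, 11, 8, 9, 7, 14, 12, 13, 18, 0, 16, 17, 10]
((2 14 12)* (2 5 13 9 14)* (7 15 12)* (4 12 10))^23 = (4 14 12 7 5 15 13 10 9)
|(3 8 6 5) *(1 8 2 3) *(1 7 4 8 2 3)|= 10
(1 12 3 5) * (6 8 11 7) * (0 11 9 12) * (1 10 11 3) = [3, 0, 2, 5, 4, 10, 8, 6, 9, 12, 11, 7, 1] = (0 3 5 10 11 7 6 8 9 12 1)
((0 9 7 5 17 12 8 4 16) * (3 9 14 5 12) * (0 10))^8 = ((0 14 5 17 3 9 7 12 8 4 16 10))^8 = (0 8 3)(4 9 14)(5 16 7)(10 12 17)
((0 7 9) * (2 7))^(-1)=((0 2 7 9))^(-1)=(0 9 7 2)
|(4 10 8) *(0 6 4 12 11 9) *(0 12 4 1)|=3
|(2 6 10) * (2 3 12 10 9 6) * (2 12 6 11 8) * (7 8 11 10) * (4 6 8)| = 9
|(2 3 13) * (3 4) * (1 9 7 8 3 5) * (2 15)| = |(1 9 7 8 3 13 15 2 4 5)| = 10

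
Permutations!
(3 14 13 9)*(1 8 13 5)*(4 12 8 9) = (1 9 3 14 5)(4 12 8 13) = [0, 9, 2, 14, 12, 1, 6, 7, 13, 3, 10, 11, 8, 4, 5]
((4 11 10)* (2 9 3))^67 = (2 9 3)(4 11 10)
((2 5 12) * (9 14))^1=((2 5 12)(9 14))^1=(2 5 12)(9 14)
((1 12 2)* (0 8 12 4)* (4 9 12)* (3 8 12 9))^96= ((0 12 2 1 3 8 4))^96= (0 8 1 12 4 3 2)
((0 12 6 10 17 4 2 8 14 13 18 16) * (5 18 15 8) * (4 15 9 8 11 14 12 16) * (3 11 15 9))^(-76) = ((0 16)(2 5 18 4)(3 11 14 13)(6 10 17 9 8 12))^(-76) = (18)(6 17 8)(9 12 10)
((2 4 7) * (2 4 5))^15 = ((2 5)(4 7))^15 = (2 5)(4 7)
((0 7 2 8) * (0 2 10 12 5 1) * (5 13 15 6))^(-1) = ((0 7 10 12 13 15 6 5 1)(2 8))^(-1) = (0 1 5 6 15 13 12 10 7)(2 8)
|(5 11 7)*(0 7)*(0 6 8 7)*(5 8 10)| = |(5 11 6 10)(7 8)| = 4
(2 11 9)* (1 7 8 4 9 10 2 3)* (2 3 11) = (1 7 8 4 9 11 10 3) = [0, 7, 2, 1, 9, 5, 6, 8, 4, 11, 3, 10]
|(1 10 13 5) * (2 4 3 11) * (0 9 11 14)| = 28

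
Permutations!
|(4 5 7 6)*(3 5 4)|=|(3 5 7 6)|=4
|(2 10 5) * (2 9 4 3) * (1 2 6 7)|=|(1 2 10 5 9 4 3 6 7)|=9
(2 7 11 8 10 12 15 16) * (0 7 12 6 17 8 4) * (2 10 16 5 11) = (0 7 2 12 15 5 11 4)(6 17 8 16 10) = [7, 1, 12, 3, 0, 11, 17, 2, 16, 9, 6, 4, 15, 13, 14, 5, 10, 8]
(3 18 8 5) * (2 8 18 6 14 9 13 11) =(18)(2 8 5 3 6 14 9 13 11) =[0, 1, 8, 6, 4, 3, 14, 7, 5, 13, 10, 2, 12, 11, 9, 15, 16, 17, 18]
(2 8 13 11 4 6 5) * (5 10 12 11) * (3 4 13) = (2 8 3 4 6 10 12 11 13 5) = [0, 1, 8, 4, 6, 2, 10, 7, 3, 9, 12, 13, 11, 5]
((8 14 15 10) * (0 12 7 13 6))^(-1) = (0 6 13 7 12)(8 10 15 14)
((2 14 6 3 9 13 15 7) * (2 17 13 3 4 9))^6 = ((2 14 6 4 9 3)(7 17 13 15))^6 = (7 13)(15 17)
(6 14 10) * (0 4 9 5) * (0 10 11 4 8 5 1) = [8, 0, 2, 3, 9, 10, 14, 7, 5, 1, 6, 4, 12, 13, 11] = (0 8 5 10 6 14 11 4 9 1)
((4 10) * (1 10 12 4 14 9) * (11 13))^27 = ((1 10 14 9)(4 12)(11 13))^27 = (1 9 14 10)(4 12)(11 13)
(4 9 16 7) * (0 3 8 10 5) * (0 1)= (0 3 8 10 5 1)(4 9 16 7)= [3, 0, 2, 8, 9, 1, 6, 4, 10, 16, 5, 11, 12, 13, 14, 15, 7]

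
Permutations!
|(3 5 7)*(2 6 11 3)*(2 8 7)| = |(2 6 11 3 5)(7 8)| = 10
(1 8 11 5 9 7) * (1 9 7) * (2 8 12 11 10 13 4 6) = (1 12 11 5 7 9)(2 8 10 13 4 6) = [0, 12, 8, 3, 6, 7, 2, 9, 10, 1, 13, 5, 11, 4]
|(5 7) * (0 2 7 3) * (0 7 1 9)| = 12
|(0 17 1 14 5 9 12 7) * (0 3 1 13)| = 21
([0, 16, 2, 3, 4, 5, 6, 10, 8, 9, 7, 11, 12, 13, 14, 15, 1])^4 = (16)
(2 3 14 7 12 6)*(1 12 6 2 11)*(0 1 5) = (0 1 12 2 3 14 7 6 11 5) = [1, 12, 3, 14, 4, 0, 11, 6, 8, 9, 10, 5, 2, 13, 7]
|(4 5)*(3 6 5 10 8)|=|(3 6 5 4 10 8)|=6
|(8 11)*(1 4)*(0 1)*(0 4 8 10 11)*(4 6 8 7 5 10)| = |(0 1 7 5 10 11 4 6 8)| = 9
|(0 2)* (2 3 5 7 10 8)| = |(0 3 5 7 10 8 2)| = 7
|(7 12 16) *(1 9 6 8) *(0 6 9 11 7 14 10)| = 10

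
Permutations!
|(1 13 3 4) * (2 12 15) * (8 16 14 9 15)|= 28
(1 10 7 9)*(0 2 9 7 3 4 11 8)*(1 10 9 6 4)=(0 2 6 4 11 8)(1 9 10 3)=[2, 9, 6, 1, 11, 5, 4, 7, 0, 10, 3, 8]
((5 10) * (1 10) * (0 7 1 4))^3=(0 10)(1 4)(5 7)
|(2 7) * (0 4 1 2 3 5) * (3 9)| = |(0 4 1 2 7 9 3 5)| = 8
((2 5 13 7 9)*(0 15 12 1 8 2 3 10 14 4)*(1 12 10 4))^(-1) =(0 4 3 9 7 13 5 2 8 1 14 10 15)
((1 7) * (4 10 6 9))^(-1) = (1 7)(4 9 6 10) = ((1 7)(4 10 6 9))^(-1)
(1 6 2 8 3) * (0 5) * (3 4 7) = (0 5)(1 6 2 8 4 7 3) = [5, 6, 8, 1, 7, 0, 2, 3, 4]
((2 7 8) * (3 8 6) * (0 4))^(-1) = (0 4)(2 8 3 6 7)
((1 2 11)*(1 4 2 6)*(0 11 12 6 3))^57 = (0 11 4 2 12 6 1 3)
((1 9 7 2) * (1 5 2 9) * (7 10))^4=(7 9 10)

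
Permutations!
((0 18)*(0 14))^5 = ((0 18 14))^5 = (0 14 18)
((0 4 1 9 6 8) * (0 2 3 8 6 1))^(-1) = (0 4)(1 9)(2 8 3)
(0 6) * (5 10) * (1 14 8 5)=(0 6)(1 14 8 5 10)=[6, 14, 2, 3, 4, 10, 0, 7, 5, 9, 1, 11, 12, 13, 8]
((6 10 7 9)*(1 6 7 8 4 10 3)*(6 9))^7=((1 9 7 6 3)(4 10 8))^7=(1 7 3 9 6)(4 10 8)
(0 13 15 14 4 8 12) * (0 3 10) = (0 13 15 14 4 8 12 3 10) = [13, 1, 2, 10, 8, 5, 6, 7, 12, 9, 0, 11, 3, 15, 4, 14]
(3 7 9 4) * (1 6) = (1 6)(3 7 9 4) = [0, 6, 2, 7, 3, 5, 1, 9, 8, 4]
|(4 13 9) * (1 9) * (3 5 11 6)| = |(1 9 4 13)(3 5 11 6)| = 4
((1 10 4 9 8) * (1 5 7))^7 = ((1 10 4 9 8 5 7))^7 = (10)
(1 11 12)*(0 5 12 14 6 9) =[5, 11, 2, 3, 4, 12, 9, 7, 8, 0, 10, 14, 1, 13, 6] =(0 5 12 1 11 14 6 9)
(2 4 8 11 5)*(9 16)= (2 4 8 11 5)(9 16)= [0, 1, 4, 3, 8, 2, 6, 7, 11, 16, 10, 5, 12, 13, 14, 15, 9]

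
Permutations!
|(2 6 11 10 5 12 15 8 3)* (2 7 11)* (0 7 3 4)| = 18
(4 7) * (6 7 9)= (4 9 6 7)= [0, 1, 2, 3, 9, 5, 7, 4, 8, 6]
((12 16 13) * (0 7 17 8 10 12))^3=((0 7 17 8 10 12 16 13))^3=(0 8 16 7 10 13 17 12)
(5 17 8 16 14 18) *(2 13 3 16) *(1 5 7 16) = (1 5 17 8 2 13 3)(7 16 14 18) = [0, 5, 13, 1, 4, 17, 6, 16, 2, 9, 10, 11, 12, 3, 18, 15, 14, 8, 7]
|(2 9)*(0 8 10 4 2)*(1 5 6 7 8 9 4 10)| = |(10)(0 9)(1 5 6 7 8)(2 4)| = 10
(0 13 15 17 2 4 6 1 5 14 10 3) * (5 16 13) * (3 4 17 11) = (0 5 14 10 4 6 1 16 13 15 11 3)(2 17) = [5, 16, 17, 0, 6, 14, 1, 7, 8, 9, 4, 3, 12, 15, 10, 11, 13, 2]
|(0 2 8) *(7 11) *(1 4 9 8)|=6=|(0 2 1 4 9 8)(7 11)|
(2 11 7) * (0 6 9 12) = (0 6 9 12)(2 11 7) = [6, 1, 11, 3, 4, 5, 9, 2, 8, 12, 10, 7, 0]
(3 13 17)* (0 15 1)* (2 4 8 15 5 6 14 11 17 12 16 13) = (0 5 6 14 11 17 3 2 4 8 15 1)(12 16 13) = [5, 0, 4, 2, 8, 6, 14, 7, 15, 9, 10, 17, 16, 12, 11, 1, 13, 3]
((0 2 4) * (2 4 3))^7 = ((0 4)(2 3))^7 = (0 4)(2 3)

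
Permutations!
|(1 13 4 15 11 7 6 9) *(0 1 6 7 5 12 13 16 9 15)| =|(0 1 16 9 6 15 11 5 12 13 4)| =11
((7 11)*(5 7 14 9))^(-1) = (5 9 14 11 7)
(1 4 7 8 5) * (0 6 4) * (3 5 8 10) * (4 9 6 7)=[7, 0, 2, 5, 4, 1, 9, 10, 8, 6, 3]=(0 7 10 3 5 1)(6 9)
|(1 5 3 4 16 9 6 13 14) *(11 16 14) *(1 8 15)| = |(1 5 3 4 14 8 15)(6 13 11 16 9)| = 35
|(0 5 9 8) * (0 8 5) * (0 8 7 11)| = |(0 8 7 11)(5 9)| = 4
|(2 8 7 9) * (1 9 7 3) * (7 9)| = |(1 7 9 2 8 3)| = 6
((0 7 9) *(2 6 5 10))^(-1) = (0 9 7)(2 10 5 6)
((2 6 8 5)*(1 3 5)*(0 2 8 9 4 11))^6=((0 2 6 9 4 11)(1 3 5 8))^6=(11)(1 5)(3 8)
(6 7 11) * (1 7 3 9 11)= (1 7)(3 9 11 6)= [0, 7, 2, 9, 4, 5, 3, 1, 8, 11, 10, 6]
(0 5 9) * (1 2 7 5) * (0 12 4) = [1, 2, 7, 3, 0, 9, 6, 5, 8, 12, 10, 11, 4] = (0 1 2 7 5 9 12 4)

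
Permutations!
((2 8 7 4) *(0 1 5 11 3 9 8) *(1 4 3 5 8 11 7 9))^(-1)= (0 2 4)(1 3 7 5 11 9 8)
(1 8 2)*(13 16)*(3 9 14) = (1 8 2)(3 9 14)(13 16) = [0, 8, 1, 9, 4, 5, 6, 7, 2, 14, 10, 11, 12, 16, 3, 15, 13]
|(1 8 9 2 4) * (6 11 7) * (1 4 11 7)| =10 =|(1 8 9 2 11)(6 7)|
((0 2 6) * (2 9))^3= (0 6 2 9)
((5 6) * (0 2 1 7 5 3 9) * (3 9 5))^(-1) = (0 9 6 5 3 7 1 2)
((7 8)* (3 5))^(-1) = (3 5)(7 8) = ((3 5)(7 8))^(-1)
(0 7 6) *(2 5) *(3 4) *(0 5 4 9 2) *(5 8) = (0 7 6 8 5)(2 4 3 9) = [7, 1, 4, 9, 3, 0, 8, 6, 5, 2]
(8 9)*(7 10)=(7 10)(8 9)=[0, 1, 2, 3, 4, 5, 6, 10, 9, 8, 7]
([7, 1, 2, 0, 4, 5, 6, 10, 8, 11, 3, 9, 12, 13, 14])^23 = (14)(0 3 10 7)(9 11)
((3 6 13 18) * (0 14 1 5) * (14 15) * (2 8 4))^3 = (0 1 15 5 14)(3 18 13 6)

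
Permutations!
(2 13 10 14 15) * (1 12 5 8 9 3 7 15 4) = (1 12 5 8 9 3 7 15 2 13 10 14 4) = [0, 12, 13, 7, 1, 8, 6, 15, 9, 3, 14, 11, 5, 10, 4, 2]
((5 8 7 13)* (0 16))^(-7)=(0 16)(5 8 7 13)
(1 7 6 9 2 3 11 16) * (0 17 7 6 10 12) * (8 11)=[17, 6, 3, 8, 4, 5, 9, 10, 11, 2, 12, 16, 0, 13, 14, 15, 1, 7]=(0 17 7 10 12)(1 6 9 2 3 8 11 16)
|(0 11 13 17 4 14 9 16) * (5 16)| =|(0 11 13 17 4 14 9 5 16)| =9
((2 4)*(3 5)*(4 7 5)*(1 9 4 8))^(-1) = (1 8 3 5 7 2 4 9)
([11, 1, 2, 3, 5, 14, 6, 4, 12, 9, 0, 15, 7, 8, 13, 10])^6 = [15, 1, 2, 3, 7, 4, 6, 12, 13, 9, 11, 10, 8, 14, 5, 0]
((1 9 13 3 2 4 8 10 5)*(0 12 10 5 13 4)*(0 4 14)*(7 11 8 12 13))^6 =((0 13 3 2 4 12 10 7 11 8 5 1 9 14))^6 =(0 10 9 4 5 3 11)(1 2 8 13 7 14 12)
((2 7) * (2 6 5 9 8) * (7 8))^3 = ((2 8)(5 9 7 6))^3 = (2 8)(5 6 7 9)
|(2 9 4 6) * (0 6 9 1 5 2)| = |(0 6)(1 5 2)(4 9)| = 6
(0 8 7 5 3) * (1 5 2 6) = (0 8 7 2 6 1 5 3) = [8, 5, 6, 0, 4, 3, 1, 2, 7]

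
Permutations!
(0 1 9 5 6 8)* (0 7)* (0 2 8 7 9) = (0 1)(2 8 9 5 6 7) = [1, 0, 8, 3, 4, 6, 7, 2, 9, 5]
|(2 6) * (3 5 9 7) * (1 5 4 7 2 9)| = 6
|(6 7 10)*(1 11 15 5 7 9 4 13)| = |(1 11 15 5 7 10 6 9 4 13)| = 10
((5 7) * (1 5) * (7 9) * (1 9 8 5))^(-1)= (5 8)(7 9)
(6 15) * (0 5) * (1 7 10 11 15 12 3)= [5, 7, 2, 1, 4, 0, 12, 10, 8, 9, 11, 15, 3, 13, 14, 6]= (0 5)(1 7 10 11 15 6 12 3)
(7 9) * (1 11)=(1 11)(7 9)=[0, 11, 2, 3, 4, 5, 6, 9, 8, 7, 10, 1]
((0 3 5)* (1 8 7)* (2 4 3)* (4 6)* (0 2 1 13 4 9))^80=(0 7 3 6 1 13 5 9 8 4 2)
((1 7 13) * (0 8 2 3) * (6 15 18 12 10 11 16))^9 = (0 8 2 3)(6 18 10 16 15 12 11)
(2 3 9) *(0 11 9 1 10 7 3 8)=(0 11 9 2 8)(1 10 7 3)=[11, 10, 8, 1, 4, 5, 6, 3, 0, 2, 7, 9]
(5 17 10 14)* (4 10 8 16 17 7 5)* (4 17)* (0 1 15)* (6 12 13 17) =(0 1 15)(4 10 14 6 12 13 17 8 16)(5 7) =[1, 15, 2, 3, 10, 7, 12, 5, 16, 9, 14, 11, 13, 17, 6, 0, 4, 8]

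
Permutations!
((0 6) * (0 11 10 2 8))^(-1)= (0 8 2 10 11 6)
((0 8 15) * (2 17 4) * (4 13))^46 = ((0 8 15)(2 17 13 4))^46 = (0 8 15)(2 13)(4 17)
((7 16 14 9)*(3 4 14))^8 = (3 14 7)(4 9 16) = ((3 4 14 9 7 16))^8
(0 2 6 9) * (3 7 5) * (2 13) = (0 13 2 6 9)(3 7 5) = [13, 1, 6, 7, 4, 3, 9, 5, 8, 0, 10, 11, 12, 2]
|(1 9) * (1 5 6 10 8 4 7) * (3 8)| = 9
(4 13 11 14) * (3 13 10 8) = (3 13 11 14 4 10 8) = [0, 1, 2, 13, 10, 5, 6, 7, 3, 9, 8, 14, 12, 11, 4]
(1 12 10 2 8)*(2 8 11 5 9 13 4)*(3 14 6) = (1 12 10 8)(2 11 5 9 13 4)(3 14 6) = [0, 12, 11, 14, 2, 9, 3, 7, 1, 13, 8, 5, 10, 4, 6]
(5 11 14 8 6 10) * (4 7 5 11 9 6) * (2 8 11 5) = (2 8 4 7)(5 9 6 10)(11 14) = [0, 1, 8, 3, 7, 9, 10, 2, 4, 6, 5, 14, 12, 13, 11]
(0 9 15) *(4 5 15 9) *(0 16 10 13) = (0 4 5 15 16 10 13) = [4, 1, 2, 3, 5, 15, 6, 7, 8, 9, 13, 11, 12, 0, 14, 16, 10]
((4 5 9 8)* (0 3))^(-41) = ((0 3)(4 5 9 8))^(-41) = (0 3)(4 8 9 5)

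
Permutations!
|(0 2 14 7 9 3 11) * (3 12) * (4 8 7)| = 10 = |(0 2 14 4 8 7 9 12 3 11)|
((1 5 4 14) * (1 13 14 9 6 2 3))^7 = ((1 5 4 9 6 2 3)(13 14))^7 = (13 14)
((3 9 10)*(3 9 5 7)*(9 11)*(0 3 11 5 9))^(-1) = ((0 3 9 10 5 7 11))^(-1) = (0 11 7 5 10 9 3)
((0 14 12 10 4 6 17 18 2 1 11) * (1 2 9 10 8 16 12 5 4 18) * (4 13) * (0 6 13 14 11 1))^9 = (18)(0 11 6 17)(4 13)(5 14)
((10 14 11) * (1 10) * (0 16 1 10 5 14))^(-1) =(0 10 11 14 5 1 16) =((0 16 1 5 14 11 10))^(-1)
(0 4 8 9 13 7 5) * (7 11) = (0 4 8 9 13 11 7 5) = [4, 1, 2, 3, 8, 0, 6, 5, 9, 13, 10, 7, 12, 11]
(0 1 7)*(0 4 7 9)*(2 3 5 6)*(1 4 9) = (0 4 7 9)(2 3 5 6) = [4, 1, 3, 5, 7, 6, 2, 9, 8, 0]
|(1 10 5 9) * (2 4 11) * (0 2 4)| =4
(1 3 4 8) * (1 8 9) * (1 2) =(1 3 4 9 2) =[0, 3, 1, 4, 9, 5, 6, 7, 8, 2]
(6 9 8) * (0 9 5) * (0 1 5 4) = [9, 5, 2, 3, 0, 1, 4, 7, 6, 8] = (0 9 8 6 4)(1 5)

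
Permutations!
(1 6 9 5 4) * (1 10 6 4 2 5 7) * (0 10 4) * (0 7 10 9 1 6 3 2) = [9, 7, 5, 2, 4, 0, 1, 6, 8, 10, 3] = (0 9 10 3 2 5)(1 7 6)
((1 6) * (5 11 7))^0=((1 6)(5 11 7))^0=(11)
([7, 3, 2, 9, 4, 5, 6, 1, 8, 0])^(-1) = [9, 7, 2, 1, 4, 5, 6, 0, 8, 3]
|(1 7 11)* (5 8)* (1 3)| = 4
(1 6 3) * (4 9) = (1 6 3)(4 9) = [0, 6, 2, 1, 9, 5, 3, 7, 8, 4]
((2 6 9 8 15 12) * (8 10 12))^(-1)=((2 6 9 10 12)(8 15))^(-1)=(2 12 10 9 6)(8 15)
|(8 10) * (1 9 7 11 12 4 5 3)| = 8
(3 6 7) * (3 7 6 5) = [0, 1, 2, 5, 4, 3, 6, 7] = (7)(3 5)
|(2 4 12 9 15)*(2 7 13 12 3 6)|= 20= |(2 4 3 6)(7 13 12 9 15)|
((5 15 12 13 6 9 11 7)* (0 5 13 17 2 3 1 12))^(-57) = ((0 5 15)(1 12 17 2 3)(6 9 11 7 13))^(-57) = (1 2 12 3 17)(6 7 9 13 11)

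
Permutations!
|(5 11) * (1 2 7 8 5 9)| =7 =|(1 2 7 8 5 11 9)|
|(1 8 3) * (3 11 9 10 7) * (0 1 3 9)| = 12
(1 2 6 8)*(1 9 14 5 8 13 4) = [0, 2, 6, 3, 1, 8, 13, 7, 9, 14, 10, 11, 12, 4, 5] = (1 2 6 13 4)(5 8 9 14)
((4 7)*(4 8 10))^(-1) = ((4 7 8 10))^(-1) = (4 10 8 7)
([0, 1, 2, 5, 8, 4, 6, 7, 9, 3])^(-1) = [0, 1, 2, 9, 5, 3, 6, 7, 4, 8]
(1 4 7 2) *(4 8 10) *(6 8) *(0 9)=[9, 6, 1, 3, 7, 5, 8, 2, 10, 0, 4]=(0 9)(1 6 8 10 4 7 2)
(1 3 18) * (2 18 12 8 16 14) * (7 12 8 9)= (1 3 8 16 14 2 18)(7 12 9)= [0, 3, 18, 8, 4, 5, 6, 12, 16, 7, 10, 11, 9, 13, 2, 15, 14, 17, 1]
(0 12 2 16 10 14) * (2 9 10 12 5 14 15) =(0 5 14)(2 16 12 9 10 15) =[5, 1, 16, 3, 4, 14, 6, 7, 8, 10, 15, 11, 9, 13, 0, 2, 12]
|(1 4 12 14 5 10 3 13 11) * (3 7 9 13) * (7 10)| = 9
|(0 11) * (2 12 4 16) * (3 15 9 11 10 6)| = 28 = |(0 10 6 3 15 9 11)(2 12 4 16)|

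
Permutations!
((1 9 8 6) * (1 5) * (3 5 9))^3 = ((1 3 5)(6 9 8))^3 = (9)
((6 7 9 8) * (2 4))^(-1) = ((2 4)(6 7 9 8))^(-1) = (2 4)(6 8 9 7)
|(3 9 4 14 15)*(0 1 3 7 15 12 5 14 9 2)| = |(0 1 3 2)(4 9)(5 14 12)(7 15)| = 12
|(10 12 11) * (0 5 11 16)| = |(0 5 11 10 12 16)| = 6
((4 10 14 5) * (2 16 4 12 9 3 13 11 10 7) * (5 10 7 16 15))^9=(4 16)(10 14)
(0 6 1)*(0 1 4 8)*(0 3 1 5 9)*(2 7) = [6, 5, 7, 1, 8, 9, 4, 2, 3, 0] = (0 6 4 8 3 1 5 9)(2 7)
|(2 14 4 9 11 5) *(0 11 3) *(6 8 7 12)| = |(0 11 5 2 14 4 9 3)(6 8 7 12)| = 8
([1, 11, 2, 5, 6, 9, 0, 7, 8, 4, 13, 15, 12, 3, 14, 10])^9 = (0 4 5 13 15 1 6 9 3 10 11)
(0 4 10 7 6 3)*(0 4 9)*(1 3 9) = [1, 3, 2, 4, 10, 5, 9, 6, 8, 0, 7] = (0 1 3 4 10 7 6 9)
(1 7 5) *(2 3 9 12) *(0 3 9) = (0 3)(1 7 5)(2 9 12) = [3, 7, 9, 0, 4, 1, 6, 5, 8, 12, 10, 11, 2]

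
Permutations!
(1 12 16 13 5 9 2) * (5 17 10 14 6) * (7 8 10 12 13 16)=[0, 13, 1, 3, 4, 9, 5, 8, 10, 2, 14, 11, 7, 17, 6, 15, 16, 12]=(1 13 17 12 7 8 10 14 6 5 9 2)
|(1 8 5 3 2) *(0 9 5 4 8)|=6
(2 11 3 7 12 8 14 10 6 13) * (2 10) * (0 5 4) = (0 5 4)(2 11 3 7 12 8 14)(6 13 10) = [5, 1, 11, 7, 0, 4, 13, 12, 14, 9, 6, 3, 8, 10, 2]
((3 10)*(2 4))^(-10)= ((2 4)(3 10))^(-10)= (10)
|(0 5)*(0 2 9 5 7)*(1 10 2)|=10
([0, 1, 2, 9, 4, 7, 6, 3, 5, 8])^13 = (3 5 9 7 8)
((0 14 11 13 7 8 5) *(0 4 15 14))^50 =(4 14 13 8)(5 15 11 7)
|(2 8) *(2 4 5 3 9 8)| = 5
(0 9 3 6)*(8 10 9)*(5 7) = (0 8 10 9 3 6)(5 7) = [8, 1, 2, 6, 4, 7, 0, 5, 10, 3, 9]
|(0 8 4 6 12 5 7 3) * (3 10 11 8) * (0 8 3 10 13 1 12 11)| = |(0 10)(1 12 5 7 13)(3 8 4 6 11)| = 10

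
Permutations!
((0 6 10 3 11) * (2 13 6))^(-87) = (0 10 2 3 13 11 6)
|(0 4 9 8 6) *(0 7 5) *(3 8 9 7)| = |(9)(0 4 7 5)(3 8 6)| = 12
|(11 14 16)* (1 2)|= 6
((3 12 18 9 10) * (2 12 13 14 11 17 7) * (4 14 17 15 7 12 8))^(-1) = ((2 8 4 14 11 15 7)(3 13 17 12 18 9 10))^(-1) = (2 7 15 11 14 4 8)(3 10 9 18 12 17 13)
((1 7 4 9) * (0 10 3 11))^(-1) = ((0 10 3 11)(1 7 4 9))^(-1) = (0 11 3 10)(1 9 4 7)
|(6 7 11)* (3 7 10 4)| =6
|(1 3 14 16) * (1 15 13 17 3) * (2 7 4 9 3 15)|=21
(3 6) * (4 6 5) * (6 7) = (3 5 4 7 6) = [0, 1, 2, 5, 7, 4, 3, 6]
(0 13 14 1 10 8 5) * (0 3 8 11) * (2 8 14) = (0 13 2 8 5 3 14 1 10 11) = [13, 10, 8, 14, 4, 3, 6, 7, 5, 9, 11, 0, 12, 2, 1]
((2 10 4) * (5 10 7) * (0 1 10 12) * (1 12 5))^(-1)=((0 12)(1 10 4 2 7))^(-1)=(0 12)(1 7 2 4 10)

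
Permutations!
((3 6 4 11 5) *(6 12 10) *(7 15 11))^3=(3 6 15)(4 11 12)(5 10 7)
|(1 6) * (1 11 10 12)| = |(1 6 11 10 12)| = 5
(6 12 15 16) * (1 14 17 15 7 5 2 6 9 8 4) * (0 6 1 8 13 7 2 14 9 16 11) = (0 6 12 2 1 9 13 7 5 14 17 15 11)(4 8) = [6, 9, 1, 3, 8, 14, 12, 5, 4, 13, 10, 0, 2, 7, 17, 11, 16, 15]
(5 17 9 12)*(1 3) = (1 3)(5 17 9 12) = [0, 3, 2, 1, 4, 17, 6, 7, 8, 12, 10, 11, 5, 13, 14, 15, 16, 9]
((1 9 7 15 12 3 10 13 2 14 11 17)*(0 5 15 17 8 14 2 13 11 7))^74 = ((0 5 15 12 3 10 11 8 14 7 17 1 9))^74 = (0 7 10 5 17 11 15 1 8 12 9 14 3)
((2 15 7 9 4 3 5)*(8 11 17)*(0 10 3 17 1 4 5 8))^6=(0 4 11 3)(1 8 10 17)(2 15 7 9 5)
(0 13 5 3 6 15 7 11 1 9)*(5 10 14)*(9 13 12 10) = [12, 13, 2, 6, 4, 3, 15, 11, 8, 0, 14, 1, 10, 9, 5, 7] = (0 12 10 14 5 3 6 15 7 11 1 13 9)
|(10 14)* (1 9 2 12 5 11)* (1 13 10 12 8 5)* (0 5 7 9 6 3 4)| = 44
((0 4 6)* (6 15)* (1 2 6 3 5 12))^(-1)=(0 6 2 1 12 5 3 15 4)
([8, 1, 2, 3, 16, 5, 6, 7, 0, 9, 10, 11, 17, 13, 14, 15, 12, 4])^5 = [8, 1, 2, 3, 16, 5, 6, 7, 0, 9, 10, 11, 17, 13, 14, 15, 12, 4]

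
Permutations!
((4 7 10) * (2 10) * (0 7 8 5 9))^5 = (0 8 2 9 4 7 5 10) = ((0 7 2 10 4 8 5 9))^5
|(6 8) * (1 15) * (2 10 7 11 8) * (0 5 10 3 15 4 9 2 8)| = 30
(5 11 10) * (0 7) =[7, 1, 2, 3, 4, 11, 6, 0, 8, 9, 5, 10] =(0 7)(5 11 10)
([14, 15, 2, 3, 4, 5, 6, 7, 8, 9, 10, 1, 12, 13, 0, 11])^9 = (15)(0 14)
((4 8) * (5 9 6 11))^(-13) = (4 8)(5 11 6 9)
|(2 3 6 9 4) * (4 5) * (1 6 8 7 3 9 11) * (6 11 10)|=|(1 11)(2 9 5 4)(3 8 7)(6 10)|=12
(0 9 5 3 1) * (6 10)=(0 9 5 3 1)(6 10)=[9, 0, 2, 1, 4, 3, 10, 7, 8, 5, 6]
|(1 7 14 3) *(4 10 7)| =6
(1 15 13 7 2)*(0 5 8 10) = (0 5 8 10)(1 15 13 7 2) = [5, 15, 1, 3, 4, 8, 6, 2, 10, 9, 0, 11, 12, 7, 14, 13]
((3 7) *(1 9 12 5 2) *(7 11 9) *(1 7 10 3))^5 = (1 12 10 5 3 2 11 7 9)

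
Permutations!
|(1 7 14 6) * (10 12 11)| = 12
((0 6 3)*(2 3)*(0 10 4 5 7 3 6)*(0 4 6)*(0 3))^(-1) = ((0 4 5 7)(2 3 10 6))^(-1) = (0 7 5 4)(2 6 10 3)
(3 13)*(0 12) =(0 12)(3 13) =[12, 1, 2, 13, 4, 5, 6, 7, 8, 9, 10, 11, 0, 3]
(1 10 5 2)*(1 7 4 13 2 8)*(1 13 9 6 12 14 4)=(1 10 5 8 13 2 7)(4 9 6 12 14)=[0, 10, 7, 3, 9, 8, 12, 1, 13, 6, 5, 11, 14, 2, 4]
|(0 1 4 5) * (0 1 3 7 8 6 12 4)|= 9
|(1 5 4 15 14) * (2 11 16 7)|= 20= |(1 5 4 15 14)(2 11 16 7)|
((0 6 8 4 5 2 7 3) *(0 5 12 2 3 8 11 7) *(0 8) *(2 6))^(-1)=((0 2 8 4 12 6 11 7)(3 5))^(-1)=(0 7 11 6 12 4 8 2)(3 5)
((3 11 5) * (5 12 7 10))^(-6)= (12)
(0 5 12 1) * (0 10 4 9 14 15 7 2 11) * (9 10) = (0 5 12 1 9 14 15 7 2 11)(4 10) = [5, 9, 11, 3, 10, 12, 6, 2, 8, 14, 4, 0, 1, 13, 15, 7]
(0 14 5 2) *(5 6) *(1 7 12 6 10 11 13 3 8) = (0 14 10 11 13 3 8 1 7 12 6 5 2) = [14, 7, 0, 8, 4, 2, 5, 12, 1, 9, 11, 13, 6, 3, 10]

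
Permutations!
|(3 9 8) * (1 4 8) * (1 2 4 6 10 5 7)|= 5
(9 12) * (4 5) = [0, 1, 2, 3, 5, 4, 6, 7, 8, 12, 10, 11, 9] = (4 5)(9 12)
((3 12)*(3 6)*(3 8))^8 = ((3 12 6 8))^8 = (12)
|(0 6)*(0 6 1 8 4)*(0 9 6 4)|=3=|(0 1 8)(4 9 6)|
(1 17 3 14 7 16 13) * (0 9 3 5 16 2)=(0 9 3 14 7 2)(1 17 5 16 13)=[9, 17, 0, 14, 4, 16, 6, 2, 8, 3, 10, 11, 12, 1, 7, 15, 13, 5]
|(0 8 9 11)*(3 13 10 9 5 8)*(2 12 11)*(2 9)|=14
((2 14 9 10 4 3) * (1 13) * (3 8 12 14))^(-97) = (1 13)(2 3)(4 10 9 14 12 8)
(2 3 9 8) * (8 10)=(2 3 9 10 8)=[0, 1, 3, 9, 4, 5, 6, 7, 2, 10, 8]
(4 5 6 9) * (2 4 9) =[0, 1, 4, 3, 5, 6, 2, 7, 8, 9] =(9)(2 4 5 6)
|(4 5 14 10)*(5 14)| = 3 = |(4 14 10)|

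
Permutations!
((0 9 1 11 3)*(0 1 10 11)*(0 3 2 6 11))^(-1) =(0 10 9)(1 3)(2 11 6)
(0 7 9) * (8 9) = [7, 1, 2, 3, 4, 5, 6, 8, 9, 0] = (0 7 8 9)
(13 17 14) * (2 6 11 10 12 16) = [0, 1, 6, 3, 4, 5, 11, 7, 8, 9, 12, 10, 16, 17, 13, 15, 2, 14] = (2 6 11 10 12 16)(13 17 14)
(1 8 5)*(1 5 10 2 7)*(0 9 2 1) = (0 9 2 7)(1 8 10) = [9, 8, 7, 3, 4, 5, 6, 0, 10, 2, 1]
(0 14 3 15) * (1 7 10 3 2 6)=(0 14 2 6 1 7 10 3 15)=[14, 7, 6, 15, 4, 5, 1, 10, 8, 9, 3, 11, 12, 13, 2, 0]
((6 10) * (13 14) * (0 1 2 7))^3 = (0 7 2 1)(6 10)(13 14)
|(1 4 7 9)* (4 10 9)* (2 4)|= 3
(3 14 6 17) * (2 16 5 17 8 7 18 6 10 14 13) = (2 16 5 17 3 13)(6 8 7 18)(10 14) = [0, 1, 16, 13, 4, 17, 8, 18, 7, 9, 14, 11, 12, 2, 10, 15, 5, 3, 6]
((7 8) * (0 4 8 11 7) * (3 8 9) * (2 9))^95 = ((0 4 2 9 3 8)(7 11))^95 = (0 8 3 9 2 4)(7 11)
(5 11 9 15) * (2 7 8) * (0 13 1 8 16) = (0 13 1 8 2 7 16)(5 11 9 15) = [13, 8, 7, 3, 4, 11, 6, 16, 2, 15, 10, 9, 12, 1, 14, 5, 0]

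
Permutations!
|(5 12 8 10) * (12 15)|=|(5 15 12 8 10)|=5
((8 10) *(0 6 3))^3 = ((0 6 3)(8 10))^3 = (8 10)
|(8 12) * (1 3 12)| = |(1 3 12 8)| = 4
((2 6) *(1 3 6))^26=((1 3 6 2))^26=(1 6)(2 3)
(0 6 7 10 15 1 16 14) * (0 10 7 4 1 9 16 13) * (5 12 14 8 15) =[6, 13, 2, 3, 1, 12, 4, 7, 15, 16, 5, 11, 14, 0, 10, 9, 8] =(0 6 4 1 13)(5 12 14 10)(8 15 9 16)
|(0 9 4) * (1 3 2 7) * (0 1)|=|(0 9 4 1 3 2 7)|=7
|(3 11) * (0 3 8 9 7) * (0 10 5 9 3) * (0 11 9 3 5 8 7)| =8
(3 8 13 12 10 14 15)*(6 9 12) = (3 8 13 6 9 12 10 14 15) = [0, 1, 2, 8, 4, 5, 9, 7, 13, 12, 14, 11, 10, 6, 15, 3]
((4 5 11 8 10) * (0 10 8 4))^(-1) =(0 10)(4 11 5)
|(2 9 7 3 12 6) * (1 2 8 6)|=6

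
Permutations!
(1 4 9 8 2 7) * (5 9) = (1 4 5 9 8 2 7) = [0, 4, 7, 3, 5, 9, 6, 1, 2, 8]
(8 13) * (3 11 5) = (3 11 5)(8 13) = [0, 1, 2, 11, 4, 3, 6, 7, 13, 9, 10, 5, 12, 8]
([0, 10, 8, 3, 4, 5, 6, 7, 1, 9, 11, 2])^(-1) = (1 8 2 11 10)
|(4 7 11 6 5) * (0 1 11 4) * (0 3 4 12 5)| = |(0 1 11 6)(3 4 7 12 5)| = 20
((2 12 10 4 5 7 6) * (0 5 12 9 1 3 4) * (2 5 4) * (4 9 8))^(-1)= (0 10 12 4 8 2 3 1 9)(5 6 7)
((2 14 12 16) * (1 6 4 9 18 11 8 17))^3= (1 9 8 6 18 17 4 11)(2 16 12 14)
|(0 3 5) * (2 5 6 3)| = |(0 2 5)(3 6)| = 6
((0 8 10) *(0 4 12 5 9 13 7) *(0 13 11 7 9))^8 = ((0 8 10 4 12 5)(7 13 9 11))^8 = (13)(0 10 12)(4 5 8)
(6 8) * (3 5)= [0, 1, 2, 5, 4, 3, 8, 7, 6]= (3 5)(6 8)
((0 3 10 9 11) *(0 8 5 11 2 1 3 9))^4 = ((0 9 2 1 3 10)(5 11 8))^4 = (0 3 2)(1 9 10)(5 11 8)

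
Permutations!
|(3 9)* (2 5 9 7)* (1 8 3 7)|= 12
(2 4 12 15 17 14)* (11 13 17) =(2 4 12 15 11 13 17 14) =[0, 1, 4, 3, 12, 5, 6, 7, 8, 9, 10, 13, 15, 17, 2, 11, 16, 14]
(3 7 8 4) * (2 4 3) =(2 4)(3 7 8) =[0, 1, 4, 7, 2, 5, 6, 8, 3]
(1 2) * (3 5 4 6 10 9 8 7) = (1 2)(3 5 4 6 10 9 8 7) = [0, 2, 1, 5, 6, 4, 10, 3, 7, 8, 9]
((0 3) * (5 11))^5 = (0 3)(5 11) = ((0 3)(5 11))^5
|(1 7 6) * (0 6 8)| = |(0 6 1 7 8)| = 5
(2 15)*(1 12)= (1 12)(2 15)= [0, 12, 15, 3, 4, 5, 6, 7, 8, 9, 10, 11, 1, 13, 14, 2]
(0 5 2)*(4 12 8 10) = [5, 1, 0, 3, 12, 2, 6, 7, 10, 9, 4, 11, 8] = (0 5 2)(4 12 8 10)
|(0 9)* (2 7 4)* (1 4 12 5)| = 6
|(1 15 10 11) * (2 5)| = 4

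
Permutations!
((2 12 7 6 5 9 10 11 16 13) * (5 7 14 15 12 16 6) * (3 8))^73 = ((2 16 13)(3 8)(5 9 10 11 6 7)(12 14 15))^73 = (2 16 13)(3 8)(5 9 10 11 6 7)(12 14 15)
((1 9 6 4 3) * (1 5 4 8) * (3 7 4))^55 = (1 8 6 9)(3 5)(4 7)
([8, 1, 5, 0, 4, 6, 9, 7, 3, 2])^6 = [0, 1, 6, 3, 4, 9, 2, 7, 8, 5]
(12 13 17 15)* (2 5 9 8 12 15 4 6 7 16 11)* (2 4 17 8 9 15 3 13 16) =(17)(2 5 15 3 13 8 12 16 11 4 6 7) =[0, 1, 5, 13, 6, 15, 7, 2, 12, 9, 10, 4, 16, 8, 14, 3, 11, 17]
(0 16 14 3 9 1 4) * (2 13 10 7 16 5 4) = (0 5 4)(1 2 13 10 7 16 14 3 9) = [5, 2, 13, 9, 0, 4, 6, 16, 8, 1, 7, 11, 12, 10, 3, 15, 14]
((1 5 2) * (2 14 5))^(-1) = (1 2)(5 14)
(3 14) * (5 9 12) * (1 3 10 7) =[0, 3, 2, 14, 4, 9, 6, 1, 8, 12, 7, 11, 5, 13, 10] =(1 3 14 10 7)(5 9 12)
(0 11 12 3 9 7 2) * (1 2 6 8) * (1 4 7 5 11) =(0 1 2)(3 9 5 11 12)(4 7 6 8) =[1, 2, 0, 9, 7, 11, 8, 6, 4, 5, 10, 12, 3]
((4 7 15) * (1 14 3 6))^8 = ((1 14 3 6)(4 7 15))^8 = (4 15 7)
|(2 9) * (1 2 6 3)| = 5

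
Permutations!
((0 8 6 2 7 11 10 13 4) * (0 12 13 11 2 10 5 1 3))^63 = (13)(0 3 1 5 11 10 6 8)(2 7)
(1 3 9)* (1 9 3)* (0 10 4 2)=(0 10 4 2)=[10, 1, 0, 3, 2, 5, 6, 7, 8, 9, 4]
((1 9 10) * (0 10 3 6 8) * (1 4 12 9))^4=(0 9)(3 10)(4 6)(8 12)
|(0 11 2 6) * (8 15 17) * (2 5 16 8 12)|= 10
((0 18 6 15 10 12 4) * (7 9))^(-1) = ((0 18 6 15 10 12 4)(7 9))^(-1) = (0 4 12 10 15 6 18)(7 9)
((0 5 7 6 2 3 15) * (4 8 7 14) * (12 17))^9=(0 15 3 2 6 7 8 4 14 5)(12 17)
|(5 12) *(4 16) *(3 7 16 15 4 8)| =4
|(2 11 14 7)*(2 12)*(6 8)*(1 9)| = 10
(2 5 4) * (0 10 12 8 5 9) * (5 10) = (0 5 4 2 9)(8 10 12) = [5, 1, 9, 3, 2, 4, 6, 7, 10, 0, 12, 11, 8]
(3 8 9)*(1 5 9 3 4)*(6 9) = [0, 5, 2, 8, 1, 6, 9, 7, 3, 4] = (1 5 6 9 4)(3 8)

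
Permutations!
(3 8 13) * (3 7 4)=(3 8 13 7 4)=[0, 1, 2, 8, 3, 5, 6, 4, 13, 9, 10, 11, 12, 7]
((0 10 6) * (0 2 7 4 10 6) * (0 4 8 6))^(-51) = (2 7 8 6)(4 10)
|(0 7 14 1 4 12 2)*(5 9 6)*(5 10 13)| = 35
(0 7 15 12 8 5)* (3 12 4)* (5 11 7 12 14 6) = (0 12 8 11 7 15 4 3 14 6 5) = [12, 1, 2, 14, 3, 0, 5, 15, 11, 9, 10, 7, 8, 13, 6, 4]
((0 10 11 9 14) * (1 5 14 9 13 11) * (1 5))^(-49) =(0 14 5 10)(11 13)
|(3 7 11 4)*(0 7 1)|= |(0 7 11 4 3 1)|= 6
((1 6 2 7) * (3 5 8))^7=(1 7 2 6)(3 5 8)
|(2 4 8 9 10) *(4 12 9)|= |(2 12 9 10)(4 8)|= 4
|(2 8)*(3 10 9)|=|(2 8)(3 10 9)|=6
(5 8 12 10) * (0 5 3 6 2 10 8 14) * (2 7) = (0 5 14)(2 10 3 6 7)(8 12) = [5, 1, 10, 6, 4, 14, 7, 2, 12, 9, 3, 11, 8, 13, 0]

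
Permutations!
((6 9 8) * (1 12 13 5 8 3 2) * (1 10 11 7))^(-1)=((1 12 13 5 8 6 9 3 2 10 11 7))^(-1)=(1 7 11 10 2 3 9 6 8 5 13 12)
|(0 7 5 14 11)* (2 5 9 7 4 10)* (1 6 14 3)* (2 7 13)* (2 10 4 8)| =|(0 8 2 5 3 1 6 14 11)(7 9 13 10)| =36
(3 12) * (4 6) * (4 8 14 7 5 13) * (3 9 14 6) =[0, 1, 2, 12, 3, 13, 8, 5, 6, 14, 10, 11, 9, 4, 7] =(3 12 9 14 7 5 13 4)(6 8)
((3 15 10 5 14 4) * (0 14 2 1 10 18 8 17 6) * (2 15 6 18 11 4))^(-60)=(18)(0 15 14 11 2 4 1 3 10 6 5)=((0 14 2 1 10 5 15 11 4 3 6)(8 17 18))^(-60)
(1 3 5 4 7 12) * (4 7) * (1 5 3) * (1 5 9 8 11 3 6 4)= (1 5 7 12 9 8 11 3 6 4)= [0, 5, 2, 6, 1, 7, 4, 12, 11, 8, 10, 3, 9]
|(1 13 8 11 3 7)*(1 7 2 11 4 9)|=|(1 13 8 4 9)(2 11 3)|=15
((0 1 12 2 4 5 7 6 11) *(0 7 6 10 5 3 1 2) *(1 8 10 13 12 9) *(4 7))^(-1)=(0 12 13 7 2)(1 9)(3 4 11 6 5 10 8)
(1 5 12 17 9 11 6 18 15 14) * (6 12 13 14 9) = (1 5 13 14)(6 18 15 9 11 12 17) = [0, 5, 2, 3, 4, 13, 18, 7, 8, 11, 10, 12, 17, 14, 1, 9, 16, 6, 15]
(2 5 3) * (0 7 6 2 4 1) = (0 7 6 2 5 3 4 1) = [7, 0, 5, 4, 1, 3, 2, 6]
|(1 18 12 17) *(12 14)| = 5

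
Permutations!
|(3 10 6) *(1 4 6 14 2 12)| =8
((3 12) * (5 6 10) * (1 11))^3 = (1 11)(3 12)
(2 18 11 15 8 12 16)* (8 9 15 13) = [0, 1, 18, 3, 4, 5, 6, 7, 12, 15, 10, 13, 16, 8, 14, 9, 2, 17, 11] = (2 18 11 13 8 12 16)(9 15)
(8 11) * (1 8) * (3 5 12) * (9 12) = (1 8 11)(3 5 9 12) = [0, 8, 2, 5, 4, 9, 6, 7, 11, 12, 10, 1, 3]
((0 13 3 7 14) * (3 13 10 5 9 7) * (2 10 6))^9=(0 6 2 10 5 9 7 14)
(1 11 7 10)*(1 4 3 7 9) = (1 11 9)(3 7 10 4) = [0, 11, 2, 7, 3, 5, 6, 10, 8, 1, 4, 9]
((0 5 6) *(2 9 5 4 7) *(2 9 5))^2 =(0 7 2 6 4 9 5)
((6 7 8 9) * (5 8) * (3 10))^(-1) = ((3 10)(5 8 9 6 7))^(-1) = (3 10)(5 7 6 9 8)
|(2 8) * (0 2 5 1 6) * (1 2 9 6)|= 3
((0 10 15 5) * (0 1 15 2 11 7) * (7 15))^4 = (0 15)(1 2)(5 10)(7 11)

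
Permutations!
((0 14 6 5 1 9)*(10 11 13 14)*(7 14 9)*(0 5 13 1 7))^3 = ((0 10 11 1)(5 7 14 6 13 9))^3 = (0 1 11 10)(5 6)(7 13)(9 14)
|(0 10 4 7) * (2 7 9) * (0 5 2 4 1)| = |(0 10 1)(2 7 5)(4 9)| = 6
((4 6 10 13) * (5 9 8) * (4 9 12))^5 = (4 8 10 12 9 6 5 13)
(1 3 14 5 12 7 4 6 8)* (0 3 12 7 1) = (0 3 14 5 7 4 6 8)(1 12) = [3, 12, 2, 14, 6, 7, 8, 4, 0, 9, 10, 11, 1, 13, 5]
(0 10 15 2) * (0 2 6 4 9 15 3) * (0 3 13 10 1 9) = (0 1 9 15 6 4)(10 13) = [1, 9, 2, 3, 0, 5, 4, 7, 8, 15, 13, 11, 12, 10, 14, 6]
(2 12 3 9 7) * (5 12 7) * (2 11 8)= (2 7 11 8)(3 9 5 12)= [0, 1, 7, 9, 4, 12, 6, 11, 2, 5, 10, 8, 3]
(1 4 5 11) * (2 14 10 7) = [0, 4, 14, 3, 5, 11, 6, 2, 8, 9, 7, 1, 12, 13, 10] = (1 4 5 11)(2 14 10 7)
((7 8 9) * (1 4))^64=((1 4)(7 8 9))^64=(7 8 9)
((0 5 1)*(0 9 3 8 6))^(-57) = (0 6 8 3 9 1 5)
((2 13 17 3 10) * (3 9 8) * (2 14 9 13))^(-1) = ((3 10 14 9 8)(13 17))^(-1) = (3 8 9 14 10)(13 17)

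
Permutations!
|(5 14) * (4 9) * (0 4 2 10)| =|(0 4 9 2 10)(5 14)| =10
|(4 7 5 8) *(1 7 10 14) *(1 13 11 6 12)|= |(1 7 5 8 4 10 14 13 11 6 12)|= 11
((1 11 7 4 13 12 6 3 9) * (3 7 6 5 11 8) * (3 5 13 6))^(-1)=((1 8 5 11 3 9)(4 6 7)(12 13))^(-1)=(1 9 3 11 5 8)(4 7 6)(12 13)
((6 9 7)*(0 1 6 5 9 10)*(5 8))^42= (0 6)(1 10)(5 7)(8 9)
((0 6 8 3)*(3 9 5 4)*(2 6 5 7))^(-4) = ((0 5 4 3)(2 6 8 9 7))^(-4) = (2 6 8 9 7)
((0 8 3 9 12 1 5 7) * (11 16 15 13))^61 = ((0 8 3 9 12 1 5 7)(11 16 15 13))^61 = (0 1 3 7 12 8 5 9)(11 16 15 13)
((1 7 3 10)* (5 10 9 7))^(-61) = ((1 5 10)(3 9 7))^(-61) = (1 10 5)(3 7 9)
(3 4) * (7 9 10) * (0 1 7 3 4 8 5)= [1, 7, 2, 8, 4, 0, 6, 9, 5, 10, 3]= (0 1 7 9 10 3 8 5)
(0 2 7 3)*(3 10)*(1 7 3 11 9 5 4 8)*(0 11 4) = (0 2 3 11 9 5)(1 7 10 4 8) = [2, 7, 3, 11, 8, 0, 6, 10, 1, 5, 4, 9]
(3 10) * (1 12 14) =[0, 12, 2, 10, 4, 5, 6, 7, 8, 9, 3, 11, 14, 13, 1] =(1 12 14)(3 10)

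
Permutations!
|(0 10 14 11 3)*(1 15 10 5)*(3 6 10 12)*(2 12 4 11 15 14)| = |(0 5 1 14 15 4 11 6 10 2 12 3)| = 12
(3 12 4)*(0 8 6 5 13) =(0 8 6 5 13)(3 12 4) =[8, 1, 2, 12, 3, 13, 5, 7, 6, 9, 10, 11, 4, 0]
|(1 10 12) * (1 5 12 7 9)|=|(1 10 7 9)(5 12)|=4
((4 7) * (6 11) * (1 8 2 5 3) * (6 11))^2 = (11)(1 2 3 8 5)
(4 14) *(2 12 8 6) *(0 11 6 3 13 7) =(0 11 6 2 12 8 3 13 7)(4 14) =[11, 1, 12, 13, 14, 5, 2, 0, 3, 9, 10, 6, 8, 7, 4]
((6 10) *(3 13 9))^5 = ((3 13 9)(6 10))^5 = (3 9 13)(6 10)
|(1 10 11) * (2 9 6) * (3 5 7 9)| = 6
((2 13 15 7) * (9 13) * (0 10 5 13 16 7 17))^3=(0 13)(2 7 16 9)(5 17)(10 15)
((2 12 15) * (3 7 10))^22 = ((2 12 15)(3 7 10))^22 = (2 12 15)(3 7 10)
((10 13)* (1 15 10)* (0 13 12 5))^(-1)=(0 5 12 10 15 1 13)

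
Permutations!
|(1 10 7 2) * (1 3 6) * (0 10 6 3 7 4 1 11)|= 6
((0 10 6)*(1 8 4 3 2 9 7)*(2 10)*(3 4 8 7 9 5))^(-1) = (0 6 10 3 5 2)(1 7)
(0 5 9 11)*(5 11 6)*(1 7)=(0 11)(1 7)(5 9 6)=[11, 7, 2, 3, 4, 9, 5, 1, 8, 6, 10, 0]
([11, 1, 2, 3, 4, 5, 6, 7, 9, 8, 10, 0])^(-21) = (0 11)(8 9)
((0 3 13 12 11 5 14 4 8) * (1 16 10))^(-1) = ((0 3 13 12 11 5 14 4 8)(1 16 10))^(-1) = (0 8 4 14 5 11 12 13 3)(1 10 16)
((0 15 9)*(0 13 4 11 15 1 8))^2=((0 1 8)(4 11 15 9 13))^2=(0 8 1)(4 15 13 11 9)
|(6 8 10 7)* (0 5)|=|(0 5)(6 8 10 7)|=4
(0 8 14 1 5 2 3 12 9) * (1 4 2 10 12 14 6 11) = [8, 5, 3, 14, 2, 10, 11, 7, 6, 0, 12, 1, 9, 13, 4] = (0 8 6 11 1 5 10 12 9)(2 3 14 4)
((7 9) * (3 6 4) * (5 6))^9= (3 5 6 4)(7 9)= ((3 5 6 4)(7 9))^9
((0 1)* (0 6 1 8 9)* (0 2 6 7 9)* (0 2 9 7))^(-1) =(9)(0 1 6 2 8)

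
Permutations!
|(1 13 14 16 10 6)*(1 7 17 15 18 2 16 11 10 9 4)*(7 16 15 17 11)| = 30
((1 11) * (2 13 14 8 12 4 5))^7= (14)(1 11)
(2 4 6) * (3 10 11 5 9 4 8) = (2 8 3 10 11 5 9 4 6) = [0, 1, 8, 10, 6, 9, 2, 7, 3, 4, 11, 5]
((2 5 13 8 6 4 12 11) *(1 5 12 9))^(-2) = (1 4 8 5 9 6 13)(2 12 11) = ((1 5 13 8 6 4 9)(2 12 11))^(-2)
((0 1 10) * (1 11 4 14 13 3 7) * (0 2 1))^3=((0 11 4 14 13 3 7)(1 10 2))^3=(0 14 7 4 3 11 13)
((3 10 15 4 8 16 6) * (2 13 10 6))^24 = (2 15 16 10 8 13 4)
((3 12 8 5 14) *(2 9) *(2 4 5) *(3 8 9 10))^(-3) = (2 5 12)(3 8 4)(9 10 14)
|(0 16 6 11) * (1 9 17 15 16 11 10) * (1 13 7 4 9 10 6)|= |(0 11)(1 10 13 7 4 9 17 15 16)|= 18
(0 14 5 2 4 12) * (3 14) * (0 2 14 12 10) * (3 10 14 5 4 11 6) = [10, 1, 11, 12, 14, 5, 3, 7, 8, 9, 0, 6, 2, 13, 4] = (0 10)(2 11 6 3 12)(4 14)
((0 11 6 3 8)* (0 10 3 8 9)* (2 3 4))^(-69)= (0 8 2)(3 11 10)(4 9 6)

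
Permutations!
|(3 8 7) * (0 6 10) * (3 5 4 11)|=|(0 6 10)(3 8 7 5 4 11)|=6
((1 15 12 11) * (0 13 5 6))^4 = (15)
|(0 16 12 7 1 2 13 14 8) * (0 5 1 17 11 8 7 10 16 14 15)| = |(0 14 7 17 11 8 5 1 2 13 15)(10 16 12)| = 33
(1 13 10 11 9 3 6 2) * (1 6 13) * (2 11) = (2 6 11 9 3 13 10) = [0, 1, 6, 13, 4, 5, 11, 7, 8, 3, 2, 9, 12, 10]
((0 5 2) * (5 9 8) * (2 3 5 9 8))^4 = (9)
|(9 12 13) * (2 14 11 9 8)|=|(2 14 11 9 12 13 8)|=7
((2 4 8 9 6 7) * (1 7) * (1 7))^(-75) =(2 9)(4 6)(7 8)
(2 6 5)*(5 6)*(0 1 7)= (0 1 7)(2 5)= [1, 7, 5, 3, 4, 2, 6, 0]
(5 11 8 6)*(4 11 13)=(4 11 8 6 5 13)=[0, 1, 2, 3, 11, 13, 5, 7, 6, 9, 10, 8, 12, 4]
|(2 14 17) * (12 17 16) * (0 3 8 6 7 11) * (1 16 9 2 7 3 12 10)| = |(0 12 17 7 11)(1 16 10)(2 14 9)(3 8 6)| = 15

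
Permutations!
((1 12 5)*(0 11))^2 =(1 5 12)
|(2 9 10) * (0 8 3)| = |(0 8 3)(2 9 10)| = 3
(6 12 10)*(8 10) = (6 12 8 10) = [0, 1, 2, 3, 4, 5, 12, 7, 10, 9, 6, 11, 8]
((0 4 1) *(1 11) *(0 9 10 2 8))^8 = (11)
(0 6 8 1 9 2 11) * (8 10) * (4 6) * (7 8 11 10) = (0 4 6 7 8 1 9 2 10 11) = [4, 9, 10, 3, 6, 5, 7, 8, 1, 2, 11, 0]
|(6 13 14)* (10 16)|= 6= |(6 13 14)(10 16)|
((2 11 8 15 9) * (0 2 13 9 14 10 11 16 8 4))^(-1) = (0 4 11 10 14 15 8 16 2)(9 13) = ((0 2 16 8 15 14 10 11 4)(9 13))^(-1)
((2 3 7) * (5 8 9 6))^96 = (9)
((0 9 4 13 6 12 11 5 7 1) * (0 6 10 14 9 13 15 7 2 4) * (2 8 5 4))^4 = (0 9 14 10 13)(1 4 6 15 12 7 11)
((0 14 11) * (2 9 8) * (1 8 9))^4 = ((0 14 11)(1 8 2))^4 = (0 14 11)(1 8 2)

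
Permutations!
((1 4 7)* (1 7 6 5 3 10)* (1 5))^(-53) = ((1 4 6)(3 10 5))^(-53) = (1 4 6)(3 10 5)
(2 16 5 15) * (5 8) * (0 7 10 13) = (0 7 10 13)(2 16 8 5 15) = [7, 1, 16, 3, 4, 15, 6, 10, 5, 9, 13, 11, 12, 0, 14, 2, 8]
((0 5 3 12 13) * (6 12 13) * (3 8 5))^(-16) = ((0 3 13)(5 8)(6 12))^(-16) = (0 13 3)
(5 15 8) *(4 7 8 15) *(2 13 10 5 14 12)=(15)(2 13 10 5 4 7 8 14 12)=[0, 1, 13, 3, 7, 4, 6, 8, 14, 9, 5, 11, 2, 10, 12, 15]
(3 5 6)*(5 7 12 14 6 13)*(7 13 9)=[0, 1, 2, 13, 4, 9, 3, 12, 8, 7, 10, 11, 14, 5, 6]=(3 13 5 9 7 12 14 6)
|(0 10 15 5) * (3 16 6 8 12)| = 20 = |(0 10 15 5)(3 16 6 8 12)|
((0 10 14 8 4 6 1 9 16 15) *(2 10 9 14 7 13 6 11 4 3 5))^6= (0 16)(1 10 8 13 5)(2 14 7 3 6)(9 15)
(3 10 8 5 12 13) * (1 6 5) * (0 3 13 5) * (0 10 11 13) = (0 3 11 13)(1 6 10 8)(5 12) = [3, 6, 2, 11, 4, 12, 10, 7, 1, 9, 8, 13, 5, 0]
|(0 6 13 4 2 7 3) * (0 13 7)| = |(0 6 7 3 13 4 2)| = 7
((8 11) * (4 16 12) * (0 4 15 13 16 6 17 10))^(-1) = ((0 4 6 17 10)(8 11)(12 15 13 16))^(-1) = (0 10 17 6 4)(8 11)(12 16 13 15)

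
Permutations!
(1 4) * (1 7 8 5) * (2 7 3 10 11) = [0, 4, 7, 10, 3, 1, 6, 8, 5, 9, 11, 2] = (1 4 3 10 11 2 7 8 5)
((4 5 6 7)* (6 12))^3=(4 6 5 7 12)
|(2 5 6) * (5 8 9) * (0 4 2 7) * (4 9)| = |(0 9 5 6 7)(2 8 4)| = 15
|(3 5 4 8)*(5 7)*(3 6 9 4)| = 12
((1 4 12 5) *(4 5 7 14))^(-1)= ((1 5)(4 12 7 14))^(-1)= (1 5)(4 14 7 12)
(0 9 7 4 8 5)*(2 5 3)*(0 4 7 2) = (0 9 2 5 4 8 3) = [9, 1, 5, 0, 8, 4, 6, 7, 3, 2]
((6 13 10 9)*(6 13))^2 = ((9 13 10))^2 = (9 10 13)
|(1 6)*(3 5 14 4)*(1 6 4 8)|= |(1 4 3 5 14 8)|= 6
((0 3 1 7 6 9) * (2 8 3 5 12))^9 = ((0 5 12 2 8 3 1 7 6 9))^9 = (0 9 6 7 1 3 8 2 12 5)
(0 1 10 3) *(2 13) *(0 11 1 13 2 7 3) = [13, 10, 2, 11, 4, 5, 6, 3, 8, 9, 0, 1, 12, 7] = (0 13 7 3 11 1 10)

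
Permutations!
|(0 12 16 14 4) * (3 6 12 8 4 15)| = 6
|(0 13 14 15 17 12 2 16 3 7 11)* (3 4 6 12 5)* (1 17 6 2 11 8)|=|(0 13 14 15 6 12 11)(1 17 5 3 7 8)(2 16 4)|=42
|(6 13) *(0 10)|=|(0 10)(6 13)|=2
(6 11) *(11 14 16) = [0, 1, 2, 3, 4, 5, 14, 7, 8, 9, 10, 6, 12, 13, 16, 15, 11] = (6 14 16 11)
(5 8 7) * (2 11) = (2 11)(5 8 7) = [0, 1, 11, 3, 4, 8, 6, 5, 7, 9, 10, 2]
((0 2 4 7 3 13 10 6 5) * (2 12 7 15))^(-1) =(0 5 6 10 13 3 7 12)(2 15 4)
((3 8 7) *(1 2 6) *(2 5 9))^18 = (1 2 5 6 9)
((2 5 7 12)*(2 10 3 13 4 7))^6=((2 5)(3 13 4 7 12 10))^6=(13)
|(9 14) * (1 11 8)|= 6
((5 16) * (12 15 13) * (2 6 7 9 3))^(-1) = ((2 6 7 9 3)(5 16)(12 15 13))^(-1) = (2 3 9 7 6)(5 16)(12 13 15)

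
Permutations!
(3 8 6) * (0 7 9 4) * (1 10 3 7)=(0 1 10 3 8 6 7 9 4)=[1, 10, 2, 8, 0, 5, 7, 9, 6, 4, 3]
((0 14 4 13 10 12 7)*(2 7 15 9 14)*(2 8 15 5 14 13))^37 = (0 8 15 9 13 10 12 5 14 4 2 7)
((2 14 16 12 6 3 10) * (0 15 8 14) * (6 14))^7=(12 14 16)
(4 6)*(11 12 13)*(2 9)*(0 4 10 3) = (0 4 6 10 3)(2 9)(11 12 13) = [4, 1, 9, 0, 6, 5, 10, 7, 8, 2, 3, 12, 13, 11]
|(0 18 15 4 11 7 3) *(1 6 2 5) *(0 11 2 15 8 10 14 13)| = 6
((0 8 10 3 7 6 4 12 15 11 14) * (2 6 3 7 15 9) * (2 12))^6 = ((0 8 10 7 3 15 11 14)(2 6 4)(9 12))^6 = (0 11 3 10)(7 8 14 15)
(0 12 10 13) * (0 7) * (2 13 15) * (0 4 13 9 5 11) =(0 12 10 15 2 9 5 11)(4 13 7) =[12, 1, 9, 3, 13, 11, 6, 4, 8, 5, 15, 0, 10, 7, 14, 2]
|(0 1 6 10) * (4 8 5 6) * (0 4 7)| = |(0 1 7)(4 8 5 6 10)| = 15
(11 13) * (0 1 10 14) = (0 1 10 14)(11 13) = [1, 10, 2, 3, 4, 5, 6, 7, 8, 9, 14, 13, 12, 11, 0]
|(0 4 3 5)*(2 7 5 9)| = |(0 4 3 9 2 7 5)| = 7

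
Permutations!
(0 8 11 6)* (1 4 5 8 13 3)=(0 13 3 1 4 5 8 11 6)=[13, 4, 2, 1, 5, 8, 0, 7, 11, 9, 10, 6, 12, 3]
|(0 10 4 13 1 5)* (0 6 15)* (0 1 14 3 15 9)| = 11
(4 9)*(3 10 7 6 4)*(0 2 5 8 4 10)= (0 2 5 8 4 9 3)(6 10 7)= [2, 1, 5, 0, 9, 8, 10, 6, 4, 3, 7]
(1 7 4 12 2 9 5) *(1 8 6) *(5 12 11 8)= (1 7 4 11 8 6)(2 9 12)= [0, 7, 9, 3, 11, 5, 1, 4, 6, 12, 10, 8, 2]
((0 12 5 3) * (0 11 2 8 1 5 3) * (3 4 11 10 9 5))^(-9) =((0 12 4 11 2 8 1 3 10 9 5))^(-9) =(0 4 2 1 10 5 12 11 8 3 9)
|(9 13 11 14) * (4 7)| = |(4 7)(9 13 11 14)| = 4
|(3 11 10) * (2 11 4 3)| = |(2 11 10)(3 4)| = 6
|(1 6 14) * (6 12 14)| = |(1 12 14)| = 3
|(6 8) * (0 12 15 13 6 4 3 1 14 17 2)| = |(0 12 15 13 6 8 4 3 1 14 17 2)| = 12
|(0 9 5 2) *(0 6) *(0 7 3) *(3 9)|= 10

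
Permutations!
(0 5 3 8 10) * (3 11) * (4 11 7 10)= (0 5 7 10)(3 8 4 11)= [5, 1, 2, 8, 11, 7, 6, 10, 4, 9, 0, 3]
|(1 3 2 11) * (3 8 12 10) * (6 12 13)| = 9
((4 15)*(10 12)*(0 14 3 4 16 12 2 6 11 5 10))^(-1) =((0 14 3 4 15 16 12)(2 6 11 5 10))^(-1) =(0 12 16 15 4 3 14)(2 10 5 11 6)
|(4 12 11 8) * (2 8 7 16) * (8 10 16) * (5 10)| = |(2 5 10 16)(4 12 11 7 8)| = 20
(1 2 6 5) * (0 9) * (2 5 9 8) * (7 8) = (0 7 8 2 6 9)(1 5) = [7, 5, 6, 3, 4, 1, 9, 8, 2, 0]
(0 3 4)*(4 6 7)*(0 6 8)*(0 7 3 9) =[9, 1, 2, 8, 6, 5, 3, 4, 7, 0] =(0 9)(3 8 7 4 6)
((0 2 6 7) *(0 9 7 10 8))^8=((0 2 6 10 8)(7 9))^8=(0 10 2 8 6)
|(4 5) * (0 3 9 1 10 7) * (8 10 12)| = |(0 3 9 1 12 8 10 7)(4 5)| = 8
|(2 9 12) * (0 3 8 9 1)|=7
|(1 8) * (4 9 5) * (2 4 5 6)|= 4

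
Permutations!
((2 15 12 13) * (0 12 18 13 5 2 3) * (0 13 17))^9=(0 5 15 17 12 2 18)(3 13)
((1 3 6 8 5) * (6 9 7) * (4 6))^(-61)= ((1 3 9 7 4 6 8 5))^(-61)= (1 7 8 3 4 5 9 6)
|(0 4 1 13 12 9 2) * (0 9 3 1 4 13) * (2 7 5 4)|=|(0 13 12 3 1)(2 9 7 5 4)|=5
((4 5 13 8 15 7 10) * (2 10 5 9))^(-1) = (2 9 4 10)(5 7 15 8 13)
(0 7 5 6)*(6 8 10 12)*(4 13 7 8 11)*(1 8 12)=(0 12 6)(1 8 10)(4 13 7 5 11)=[12, 8, 2, 3, 13, 11, 0, 5, 10, 9, 1, 4, 6, 7]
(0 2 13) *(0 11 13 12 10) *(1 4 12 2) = (0 1 4 12 10)(11 13) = [1, 4, 2, 3, 12, 5, 6, 7, 8, 9, 0, 13, 10, 11]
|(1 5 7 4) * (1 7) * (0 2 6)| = |(0 2 6)(1 5)(4 7)| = 6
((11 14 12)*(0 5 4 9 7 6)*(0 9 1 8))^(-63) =(14)(0 4 8 5 1)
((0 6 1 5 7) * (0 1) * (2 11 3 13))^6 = (2 3)(11 13)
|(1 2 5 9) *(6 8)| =|(1 2 5 9)(6 8)| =4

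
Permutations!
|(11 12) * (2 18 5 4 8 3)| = |(2 18 5 4 8 3)(11 12)| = 6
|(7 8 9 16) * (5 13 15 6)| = |(5 13 15 6)(7 8 9 16)| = 4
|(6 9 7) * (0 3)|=6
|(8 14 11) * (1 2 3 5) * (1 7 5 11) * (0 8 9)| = |(0 8 14 1 2 3 11 9)(5 7)| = 8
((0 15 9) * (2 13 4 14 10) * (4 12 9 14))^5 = ((0 15 14 10 2 13 12 9))^5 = (0 13 14 9 2 15 12 10)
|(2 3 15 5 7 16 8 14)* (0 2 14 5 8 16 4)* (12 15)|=|(16)(0 2 3 12 15 8 5 7 4)|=9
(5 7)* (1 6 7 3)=(1 6 7 5 3)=[0, 6, 2, 1, 4, 3, 7, 5]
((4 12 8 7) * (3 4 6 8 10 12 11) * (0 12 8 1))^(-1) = ((0 12 10 8 7 6 1)(3 4 11))^(-1) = (0 1 6 7 8 10 12)(3 11 4)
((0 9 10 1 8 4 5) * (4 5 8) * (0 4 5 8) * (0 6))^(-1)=(0 6 4 5 1 10 9)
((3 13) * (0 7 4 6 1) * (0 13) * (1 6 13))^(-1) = (0 3 13 4 7)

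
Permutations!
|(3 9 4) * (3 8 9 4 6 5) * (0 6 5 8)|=|(0 6 8 9 5 3 4)|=7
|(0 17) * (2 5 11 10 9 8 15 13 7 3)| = 10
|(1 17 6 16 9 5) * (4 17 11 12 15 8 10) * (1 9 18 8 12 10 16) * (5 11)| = 24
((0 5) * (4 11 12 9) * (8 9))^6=((0 5)(4 11 12 8 9))^6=(4 11 12 8 9)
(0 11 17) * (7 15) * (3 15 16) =(0 11 17)(3 15 7 16) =[11, 1, 2, 15, 4, 5, 6, 16, 8, 9, 10, 17, 12, 13, 14, 7, 3, 0]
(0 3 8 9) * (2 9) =(0 3 8 2 9) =[3, 1, 9, 8, 4, 5, 6, 7, 2, 0]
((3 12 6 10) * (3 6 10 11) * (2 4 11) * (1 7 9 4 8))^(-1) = (1 8 2 6 10 12 3 11 4 9 7)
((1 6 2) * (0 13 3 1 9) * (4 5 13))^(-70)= ((0 4 5 13 3 1 6 2 9))^(-70)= (0 5 3 6 9 4 13 1 2)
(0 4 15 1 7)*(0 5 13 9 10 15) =[4, 7, 2, 3, 0, 13, 6, 5, 8, 10, 15, 11, 12, 9, 14, 1] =(0 4)(1 7 5 13 9 10 15)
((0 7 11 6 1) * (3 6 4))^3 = (0 4 1 11 6 7 3)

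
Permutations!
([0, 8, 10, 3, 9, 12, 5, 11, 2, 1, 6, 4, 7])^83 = [0, 12, 11, 3, 6, 1, 9, 2, 7, 5, 4, 10, 8]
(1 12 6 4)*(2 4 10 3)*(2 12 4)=(1 4)(3 12 6 10)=[0, 4, 2, 12, 1, 5, 10, 7, 8, 9, 3, 11, 6]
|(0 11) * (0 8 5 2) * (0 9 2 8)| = |(0 11)(2 9)(5 8)| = 2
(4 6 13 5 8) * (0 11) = (0 11)(4 6 13 5 8) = [11, 1, 2, 3, 6, 8, 13, 7, 4, 9, 10, 0, 12, 5]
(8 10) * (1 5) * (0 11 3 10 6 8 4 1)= (0 11 3 10 4 1 5)(6 8)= [11, 5, 2, 10, 1, 0, 8, 7, 6, 9, 4, 3]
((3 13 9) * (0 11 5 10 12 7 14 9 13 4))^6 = (0 14 5 3 12)(4 7 11 9 10)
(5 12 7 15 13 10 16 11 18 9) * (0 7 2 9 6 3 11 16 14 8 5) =(0 7 15 13 10 14 8 5 12 2 9)(3 11 18 6) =[7, 1, 9, 11, 4, 12, 3, 15, 5, 0, 14, 18, 2, 10, 8, 13, 16, 17, 6]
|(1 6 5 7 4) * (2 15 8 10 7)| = 9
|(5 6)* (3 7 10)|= |(3 7 10)(5 6)|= 6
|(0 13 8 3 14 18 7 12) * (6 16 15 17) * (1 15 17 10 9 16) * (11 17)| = 8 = |(0 13 8 3 14 18 7 12)(1 15 10 9 16 11 17 6)|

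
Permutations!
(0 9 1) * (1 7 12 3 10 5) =[9, 0, 2, 10, 4, 1, 6, 12, 8, 7, 5, 11, 3] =(0 9 7 12 3 10 5 1)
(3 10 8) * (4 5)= (3 10 8)(4 5)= [0, 1, 2, 10, 5, 4, 6, 7, 3, 9, 8]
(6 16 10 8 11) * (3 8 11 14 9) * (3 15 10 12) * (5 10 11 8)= (3 5 10 8 14 9 15 11 6 16 12)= [0, 1, 2, 5, 4, 10, 16, 7, 14, 15, 8, 6, 3, 13, 9, 11, 12]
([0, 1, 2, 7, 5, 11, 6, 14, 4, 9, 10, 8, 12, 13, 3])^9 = [0, 1, 2, 3, 5, 11, 6, 7, 4, 9, 10, 8, 12, 13, 14]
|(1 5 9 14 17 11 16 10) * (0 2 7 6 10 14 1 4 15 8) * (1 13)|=8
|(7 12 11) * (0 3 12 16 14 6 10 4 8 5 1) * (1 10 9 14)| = |(0 3 12 11 7 16 1)(4 8 5 10)(6 9 14)| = 84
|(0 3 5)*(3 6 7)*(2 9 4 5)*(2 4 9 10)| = |(0 6 7 3 4 5)(2 10)| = 6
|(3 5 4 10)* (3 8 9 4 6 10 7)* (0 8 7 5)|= |(0 8 9 4 5 6 10 7 3)|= 9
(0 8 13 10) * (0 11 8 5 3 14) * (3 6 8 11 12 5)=(0 3 14)(5 6 8 13 10 12)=[3, 1, 2, 14, 4, 6, 8, 7, 13, 9, 12, 11, 5, 10, 0]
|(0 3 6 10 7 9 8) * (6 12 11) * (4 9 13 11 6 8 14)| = 9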